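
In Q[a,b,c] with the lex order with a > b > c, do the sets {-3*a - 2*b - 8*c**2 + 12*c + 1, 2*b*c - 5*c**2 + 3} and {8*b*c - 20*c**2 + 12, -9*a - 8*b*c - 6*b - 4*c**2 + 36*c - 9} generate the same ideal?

Equality of ideals is decidable: compute both reduced Gröbner bases (unique for the ordering) and check whether they agree.
Buchberger on the first generating set:
f_1 = -3*a - 2*b - 8*c**2 + 12*c + 1, LT = a.
f_2 = 2*b*c - 5*c**2 + 3, LT = b*c.

The S-polynomials (S(f_1,f_2)) all reduce to 0 modulo the current basis, so we have a Gröbner basis.
Inter-reduce: drop elements whose leading term is divisible by another's, tail-reduce, and make monic.
Reduced Gröbner basis: {a + 2/3*b + 8/3*c**2 - 4*c - 1/3, b*c - 5/2*c**2 + 3/2}.

Buchberger on the second generating set:
h_1 = 8*b*c - 20*c**2 + 12, LT = b*c.
h_2 = -9*a - 8*b*c - 6*b - 4*c**2 + 36*c - 9, LT = a.

The S-polynomials (S(h_1,h_2)) all reduce to 0 modulo the current basis, so we have a Gröbner basis.
Inter-reduce: drop elements whose leading term is divisible by another's, tail-reduce, and make monic.
Reduced Gröbner basis: {a + 2/3*b + 8/3*c**2 - 4*c - 1/3, b*c - 5/2*c**2 + 3/2}.

Same reduced basis, so the two generating sets span the same ideal.
The choice of monomial ordering does not affect the verdict — as long as both bases are computed under the same ordering, their equality decides ideal equality.

Yes, the ideals are equal.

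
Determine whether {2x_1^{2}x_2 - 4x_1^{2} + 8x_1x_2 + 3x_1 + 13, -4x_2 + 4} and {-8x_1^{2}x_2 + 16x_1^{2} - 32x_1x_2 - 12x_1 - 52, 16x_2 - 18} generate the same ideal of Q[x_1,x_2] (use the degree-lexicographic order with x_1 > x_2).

Equality of ideals is decidable: compute both reduced Gröbner bases (unique for the ordering) and check whether they agree.
Buchberger on the first generating set:
f_1 = 2x_1^{2}x_2 - 4x_1^{2} + 8x_1x_2 + 3x_1 + 13, LT = x_1^{2}x_2.
f_2 = -4x_2 + 4, LT = x_2.

S(f_1,f_2): lcm = x_1^{2}x_2. S = -x_1^{2} + 4x_1x_2 + \tfrac{3}{2}x_1 + \tfrac{13}{2}.
  reduce S modulo (f_1, f_2):
  remainder -x_1^{2} + \tfrac{11}{2}x_1 + \tfrac{13}{2} ≠ 0; add g_3 = -x_1^{2} + \tfrac{11}{2}x_1 + \tfrac{13}{2} to the basis.

The other S-polynomials (S(f_1,g_3), S(f_2,g_3)) all reduce to 0 modulo the current basis, so we have a Gröbner basis.
Inter-reduce: drop elements whose leading term is divisible by another's, tail-reduce, and make monic.
Reduced Gröbner basis: {x_1^{2} - \tfrac{11}{2}x_1 - \tfrac{13}{2}, x_2 - 1}.

Buchberger on the second generating set:
h_1 = -8x_1^{2}x_2 + 16x_1^{2} - 32x_1x_2 - 12x_1 - 52, LT = x_1^{2}x_2.
h_2 = 16x_2 - 18, LT = x_2.

S(h_1,h_2): lcm = x_1^{2}x_2. S = -\tfrac{7}{8}x_1^{2} + 4x_1x_2 + \tfrac{3}{2}x_1 + \tfrac{13}{2}.
  reduce S modulo (h_1, h_2):
  remainder -\tfrac{7}{8}x_1^{2} + 6x_1 + \tfrac{13}{2} ≠ 0; add k_3 = -\tfrac{7}{8}x_1^{2} + 6x_1 + \tfrac{13}{2} to the basis.

The other S-polynomials (S(h_1,k_3), S(h_2,k_3)) all reduce to 0 modulo the current basis, so we have a Gröbner basis.
Inter-reduce: drop elements whose leading term is divisible by another's, tail-reduce, and make monic.
Reduced Gröbner basis: {x_1^{2} - \tfrac{48}{7}x_1 - \tfrac{52}{7}, x_2 - \tfrac{9}{8}}.

These differ, so the ideals are not equal.

No, the ideals differ.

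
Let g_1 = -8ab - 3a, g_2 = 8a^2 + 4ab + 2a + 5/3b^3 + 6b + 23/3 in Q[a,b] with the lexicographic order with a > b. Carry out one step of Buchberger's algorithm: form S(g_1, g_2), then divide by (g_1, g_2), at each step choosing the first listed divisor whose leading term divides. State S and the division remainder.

S(g_1, g_2) = 3/8a^2 - 1/2ab^2 - 1/4ab - 5/24b^4 - 3/4b^2 - 23/24b; remainder on division = -5/24b^4 - 5/64b^3 - 3/4b^2 - 119/96b - 23/64.

lcm(LM(g_1), LM(g_2)) = a^2b.
S = (lcm/LT(g_1))·g_1 − (lcm/LT(g_2))·g_2 = 3/8a^2 - 1/2ab^2 - 1/4ab - 5/24b^4 - 3/4b^2 - 23/24b.
Reduce S modulo (g_1, g_2) in that order:
  leading term a^2: subtract (3/64)·g_2 from 3/8a^2 - 1/2ab^2 - 1/4ab - 5/24b^4 - 3/4b^2 - 23/24b → -1/2ab^2 - 7/16ab - 3/32a - 5/24b^4 - 5/64b^3 - 3/4b^2 - 119/96b - 23/64
  leading term ab^2: subtract (1/16b)·g_1 from -1/2ab^2 - 7/16ab - 3/32a - 5/24b^4 - 5/64b^3 - 3/4b^2 - 119/96b - 23/64 → -1/4ab - 3/32a - 5/24b^4 - 5/64b^3 - 3/4b^2 - 119/96b - 23/64
  leading term ab: subtract (1/32)·g_1 from -1/4ab - 3/32a - 5/24b^4 - 5/64b^3 - 3/4b^2 - 119/96b - 23/64 → -5/24b^4 - 5/64b^3 - 3/4b^2 - 119/96b - 23/64
  leading term b^4: no divisor's leading term divides it; move -5/24b^4 to the remainder.
  leading term b^3: no divisor's leading term divides it; move -5/64b^3 to the remainder.
  leading term b^2: no divisor's leading term divides it; move -3/4b^2 to the remainder.
  leading term b: no divisor's leading term divides it; move -119/96b to the remainder.
  leading term 1: no divisor's leading term divides it; move -23/64 to the remainder.
The remainder -5/24b^4 - 5/64b^3 - 3/4b^2 - 119/96b - 23/64 is nonzero, so it would be added as the next basis element.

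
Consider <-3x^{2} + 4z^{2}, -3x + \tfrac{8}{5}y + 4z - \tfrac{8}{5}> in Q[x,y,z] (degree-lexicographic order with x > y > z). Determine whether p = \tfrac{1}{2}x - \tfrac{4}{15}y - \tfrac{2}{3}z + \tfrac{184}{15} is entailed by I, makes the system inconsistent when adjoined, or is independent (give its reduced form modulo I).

Adjoining \tfrac{1}{2}x - \tfrac{4}{15}y - \tfrac{2}{3}z + \tfrac{184}{15} makes the ideal the whole ring: the system is inconsistent.

First compute the reduced Gröbner basis of I by Buchberger's algorithm.
f_1 = -3x^{2} + 4z^{2}, LT = x^{2}.
f_2 = -3x + \tfrac{8}{5}y + 4z - \tfrac{8}{5}, LT = x.

S(f_1,f_2): lcm = x^{2}. S = \tfrac{8}{15}xy + \tfrac{4}{3}xz - \tfrac{4}{3}z^{2} - \tfrac{8}{15}x.
  reduce S modulo (f_1, f_2):
  remainder \tfrac{64}{225}y^{2} + \tfrac{64}{45}yz + \tfrac{4}{9}z^{2} - \tfrac{128}{225}y - \tfrac{64}{45}z + \tfrac{64}{225} ≠ 0; add h_3 = \tfrac{64}{225}y^{2} + \tfrac{64}{45}yz + \tfrac{4}{9}z^{2} - \tfrac{128}{225}y - \tfrac{64}{45}z + \tfrac{64}{225} to the basis.

The other S-polynomials (S(f_1,h_3), S(f_2,h_3)) all reduce to 0 modulo the current basis, so we have a Gröbner basis.
Inter-reduce: drop elements whose leading term is divisible by another's, tail-reduce, and make monic.
Reduced Gröbner basis: {y^{2} + 5yz + \tfrac{25}{16}z^{2} - 2y - 5z + 1, x - \tfrac{8}{15}y - \tfrac{4}{3}z + \tfrac{8}{15}}.
Label its elements g_1 = y^{2} + 5yz + \tfrac{25}{16}z^{2} - 2y - 5z + 1, g_2 = x - \tfrac{8}{15}y - \tfrac{4}{3}z + \tfrac{8}{15}.

Reduce p = \tfrac{1}{2}x - \tfrac{4}{15}y - \tfrac{2}{3}z + \tfrac{184}{15} modulo G:
  leading term x: subtract (\tfrac{1}{2})·g_2 from \tfrac{1}{2}x - \tfrac{4}{15}y - \tfrac{2}{3}z + \tfrac{184}{15} → 12
  leading term 1: no divisor's leading term divides it; move 12 to the remainder.
  normal form = 12.
The normal form is nonzero, so p ∉ I. Since p minus its normal form lies in I, I + (p) = I + (r) where r = 12; decide whether this ideal is the whole ring.
Here r = 12 is a nonzero constant, hence a unit: 1 ∈ I + (p), the Gröbner basis of I + (p) is {1}, and the enlarged system has no common solution — adjoining p is inconsistent.

Ideal membership is decidable via reduction modulo a Gröbner basis.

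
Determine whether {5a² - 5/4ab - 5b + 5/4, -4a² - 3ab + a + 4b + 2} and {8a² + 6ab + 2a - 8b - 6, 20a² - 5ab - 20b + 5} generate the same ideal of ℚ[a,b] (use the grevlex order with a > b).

For a fixed monomial order, each ideal has a unique reduced Gröbner basis; comparing bases decides equality.
Buchberger on the first generating set:
f_1 = 5a² - 5/4ab - 5b + 5/4, LT = a².
f_2 = -4a² - 3ab + a + 4b + 2, LT = a².

S(f_1,f_2): lcm = a². S = -ab + ¼a + ¾.
  reduce S modulo (f_1, f_2):
  remainder -ab + ¼a + ¾ ≠ 0; add g_3 = -ab + ¼a + ¾ to the basis.

S(f_1,g_3): lcm = a²b. S = -¼ab² + ¼a² - b² + ¾a + ¼b.
  reduce S modulo (f_1, f_2, g_3):
  remainder -b² + ¾a + 5/16b - 1/16 ≠ 0; add g_4 = -b² + ¾a + 5/16b - 1/16 to the basis.

The other S-polynomials (S(f_2,g_3), S(f_1,g_4), S(f_2,g_4), S(g_3,g_4)) all reduce to 0 modulo the current basis, so we have a Gröbner basis.
Inter-reduce: drop elements whose leading term is divisible by another's, tail-reduce, and make monic.
Reduced Gröbner basis: {a² - 1/16a - b + 1/16, ab - ¼a - ¾, b² - ¾a - 5/16b + 1/16}.

Buchberger on the second generating set:
h_1 = 8a² + 6ab + 2a - 8b - 6, LT = a².
h_2 = 20a² - 5ab - 20b + 5, LT = a².

S(h_1,h_2): lcm = a². S = ab + ¼a - 1.
  reduce S modulo (h_1, h_2):
  remainder ab + ¼a - 1 ≠ 0; add k_3 = ab + ¼a - 1 to the basis.

S(h_1,k_3): lcm = a²b. S = ¾ab² - ¼a² + ¼ab - b² + a - ¾b.
  reduce S modulo (h_1, h_2, k_3):
  remainder -b² + a - ¼b + 1/16 ≠ 0; add k_4 = -b² + a - ¼b + 1/16 to the basis.

The other S-polynomials (S(h_2,k_3), S(h_1,k_4), S(h_2,k_4), S(k_3,k_4)) all reduce to 0 modulo the current basis, so we have a Gröbner basis.
Inter-reduce: drop elements whose leading term is divisible by another's, tail-reduce, and make monic.
Reduced Gröbner basis: {a² + 1/16a - b, ab + ¼a - 1, b² - a + ¼b - 1/16}.

Since the reduced bases disagree, the two ideals are not the same.

No, the ideals differ.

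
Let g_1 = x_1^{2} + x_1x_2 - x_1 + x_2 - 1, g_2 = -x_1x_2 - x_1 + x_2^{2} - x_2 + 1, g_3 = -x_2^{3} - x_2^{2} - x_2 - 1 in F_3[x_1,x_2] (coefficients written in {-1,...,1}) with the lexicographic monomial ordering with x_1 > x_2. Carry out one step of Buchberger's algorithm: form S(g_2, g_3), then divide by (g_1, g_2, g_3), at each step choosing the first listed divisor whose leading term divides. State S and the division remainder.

S(g_2, g_3) = -x_1x_2 - x_1 - x_2^{4} + x_2^{3} - x_2^{2}; remainder on division = 0.

lcm(LM(g_2), LM(g_3)) = x_1x_2^{3}.
S = (lcm/LT(g_2))·g_2 − (lcm/LT(g_3))·g_3 = -x_1x_2 - x_1 - x_2^{4} + x_2^{3} - x_2^{2}.
Reduce S modulo (g_1, g_2, g_3) in that order:
  leading term x_1x_2: subtract (1)·g_2 from -x_1x_2 - x_1 - x_2^{4} + x_2^{3} - x_2^{2} → -x_2^{4} + x_2^{3} + x_2^{2} + x_2 - 1
  leading term x_2^{4}: subtract (x_2)·g_3 from -x_2^{4} + x_2^{3} + x_2^{2} + x_2 - 1 → -x_2^{3} - x_2^{2} - x_2 - 1
  leading term x_2^{3}: subtract (1)·g_3 from -x_2^{3} - x_2^{2} - x_2 - 1 → 0
The remainder is 0, so this S-polynomial contributes no new basis element.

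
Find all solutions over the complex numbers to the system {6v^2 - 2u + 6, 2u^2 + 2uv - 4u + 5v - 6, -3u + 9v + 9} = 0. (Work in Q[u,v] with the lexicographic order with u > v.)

{(3, 0)}

Compute a lex Gröbner basis by Buchberger's algorithm.
f_1 = -2u + 6v^2 + 6, LT = u.
f_2 = 2u^2 + 2uv - 4u + 5v - 6, LT = u^2.
f_3 = -3u + 9v + 9, LT = u.

S(f_1,f_2): lcm = u^2. S = -3uv^2 - uv - u - 5/2v + 3.
  leading term uv^2: subtract (3/2v^2)·f_1 from -3uv^2 - uv - u - 5/2v + 3 → -uv - u - 9v^4 - 9v^2 - 5/2v + 3
  leading term uv: subtract (1/2v)·f_1 from -uv - u - 9v^4 - 9v^2 - 5/2v + 3 → -u - 9v^4 - 3v^3 - 9v^2 - 11/2v + 3
  leading term u: subtract (1/2)·f_1 from -u - 9v^4 - 3v^3 - 9v^2 - 11/2v + 3 → -9v^4 - 3v^3 - 12v^2 - 11/2v
  leading term v^4: no divisor's leading term divides it; move -9v^4 to the remainder.
  leading term v^3: no divisor's leading term divides it; move -3v^3 to the remainder.
  leading term v^2: no divisor's leading term divides it; move -12v^2 to the remainder.
  leading term v: no divisor's leading term divides it; move -11/2v to the remainder.
  remainder -9v^4 - 3v^3 - 12v^2 - 11/2v ≠ 0; add h_4 = -9v^4 - 3v^3 - 12v^2 - 11/2v to the basis.

S(f_1,f_3): lcm = u. S = -3v^2 + 3v.
  leading term v^2: no divisor's leading term divides it; move -3v^2 to the remainder.
  leading term v: no divisor's leading term divides it; move 3v to the remainder.
  remainder -3v^2 + 3v ≠ 0; add h_5 = -3v^2 + 3v to the basis.

S(f_2,f_3): lcm = u^2. S = 4uv + u + 5/2v - 3.
  leading term uv: subtract (-2v)·f_1 from 4uv + u + 5/2v - 3 → u + 12v^3 + 29/2v - 3
  leading term u: subtract (-1/2)·f_1 from u + 12v^3 + 29/2v - 3 → 12v^3 + 3v^2 + 29/2v
  leading term v^3: subtract (-4v)·h_5 from 12v^3 + 3v^2 + 29/2v → 15v^2 + 29/2v
  leading term v^2: subtract (-5)·h_5 from 15v^2 + 29/2v → 59/2v
  leading term v: no divisor's leading term divides it; move 59/2v to the remainder.
  remainder 59/2v ≠ 0; add h_6 = 59/2v to the basis.

S(f_1,h_4): leading monomials are coprime, so the S-polynomial reduces to 0 (Buchberger's first criterion).
S(f_2,h_4): leading monomials are coprime, so the S-polynomial reduces to 0 (Buchberger's first criterion).
S(f_3,h_4): leading monomials are coprime, so the S-polynomial reduces to 0 (Buchberger's first criterion).
S(f_1,h_5): leading monomials are coprime, so the S-polynomial reduces to 0 (Buchberger's first criterion).
S(f_2,h_5): leading monomials are coprime, so the S-polynomial reduces to 0 (Buchberger's first criterion).
S(f_3,h_5): leading monomials are coprime, so the S-polynomial reduces to 0 (Buchberger's first criterion).
S(h_4,h_5): lcm = v^4. S = 4/3v^3 + 4/3v^2 + 11/18v.
  leading term v^3: subtract (-4/9v)·h_5 from 4/3v^3 + 4/3v^2 + 11/18v → 8/3v^2 + 11/18v
  leading term v^2: subtract (-8/9)·h_5 from 8/3v^2 + 11/18v → 59/18v
  leading term v: subtract (1/9)·h_6 from 59/18v → 0
  remainder 0.

S(f_1,h_6): leading monomials are coprime, so the S-polynomial reduces to 0 (Buchberger's first criterion).
S(f_2,h_6): leading monomials are coprime, so the S-polynomial reduces to 0 (Buchberger's first criterion).
S(f_3,h_6): leading monomials are coprime, so the S-polynomial reduces to 0 (Buchberger's first criterion).
S(h_4,h_6): lcm = v^4. S = 1/3v^3 + 4/3v^2 + 11/18v.
  leading term v^3: subtract (-1/9v)·h_5 from 1/3v^3 + 4/3v^2 + 11/18v → 5/3v^2 + 11/18v
  leading term v^2: subtract (-5/9)·h_5 from 5/3v^2 + 11/18v → 41/18v
  leading term v: subtract (41/531)·h_6 from 41/18v → 0
  remainder 0.

S(h_5,h_6): lcm = v^2. S = -v.
  leading term v: subtract (-2/59)·h_6 from -v → 0
  remainder 0.

Every S-polynomial of the final basis reduces to 0, so we have a Gröbner basis.
Inter-reduce: drop elements whose leading term is divisible by another's, tail-reduce, and make monic.
Reduced Gröbner basis: {u - 3, v}.

The lex basis is triangular: the last element involves only v. Solving v = 0 gives v ∈ {0}; substituting each value into the earlier elements determines the remaining variables.
  v = 0: the earlier basis element becomes u - 3 = 0, giving u = 3 — point (3, 0).
Each listed point satisfies every original equation (direct substitution).
A lex Gröbner basis triangularizes the system, enabling back-substitution.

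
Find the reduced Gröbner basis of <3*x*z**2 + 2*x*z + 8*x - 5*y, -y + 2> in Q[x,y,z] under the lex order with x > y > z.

f_1 = 3*x*z**2 + 2*x*z + 8*x - 5*y, LT = x*z**2.
f_2 = -y + 2, LT = y.

The S-polynomials (S(f_1,f_2)) all reduce to 0 modulo the current basis, so we have a Gröbner basis.

G = {x*z**2 + 2/3*x*z + 8/3*x - 10/3, y - 2}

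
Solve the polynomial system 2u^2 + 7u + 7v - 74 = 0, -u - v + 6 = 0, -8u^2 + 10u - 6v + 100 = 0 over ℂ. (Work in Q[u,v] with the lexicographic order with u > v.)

Compute a lex Gröbner basis by Buchberger's algorithm.
f_1 = 2u^2 + 7u + 7v - 74, LT = u^2.
f_2 = -u - v + 6, LT = u.
f_3 = -8u^2 + 10u - 6v + 100, LT = u^2.

S(f_1,f_2): lcm = u^2. S = -uv + 19/2u + 7/2v - 37.
  leading term uv: subtract (v)·f_2 from -uv + 19/2u + 7/2v - 37 → 19/2u + v^2 - 5/2v - 37
  leading term u: subtract (-19/2)·f_2 from 19/2u + v^2 - 5/2v - 37 → v^2 - 12v + 20
  leading term v^2: no divisor's leading term divides it; move v^2 to the remainder.
  leading term v: no divisor's leading term divides it; move -12v to the remainder.
  leading term 1: no divisor's leading term divides it; move 20 to the remainder.
  remainder v^2 - 12v + 20 ≠ 0; add h_4 = v^2 - 12v + 20 to the basis.

S(f_1,f_3): lcm = u^2. S = 19/4u + 11/4v - 49/2.
  leading term u: subtract (-19/4)·f_2 from 19/4u + 11/4v - 49/2 → -2v + 4
  leading term v: no divisor's leading term divides it; move -2v to the remainder.
  leading term 1: no divisor's leading term divides it; move 4 to the remainder.
  remainder -2v + 4 ≠ 0; add h_5 = -2v + 4 to the basis.

The other S-polynomials (S(f_2,f_3), S(f_1,h_4), S(f_2,h_4), S(f_3,h_4), S(f_1,h_5), S(f_2,h_5), S(f_3,h_5), S(h_4,h_5)) all reduce to 0 modulo the current basis, so we have a Gröbner basis.
Inter-reduce: drop elements whose leading term is divisible by another's, tail-reduce, and make monic.
Reduced Gröbner basis: {u - 4, v - 2}.

The lex basis is triangular: the last element involves only v. Solving v - 2 = 0 gives v ∈ {2}; substituting each value into the earlier elements determines the remaining variables.
  v = 2: the earlier basis element becomes u - 4 = 0, giving u = 4 — point (4, 2).

{(4, 2)}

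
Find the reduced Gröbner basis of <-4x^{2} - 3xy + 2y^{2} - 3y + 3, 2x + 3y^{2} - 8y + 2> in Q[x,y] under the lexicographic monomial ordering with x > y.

G = {x + \tfrac{3}{2}y^{2} - 4y + 1, y^{4} - \tfrac{35}{6}y^{3} + \tfrac{86}{9}y^{2} - \tfrac{32}{9}y + \tfrac{1}{9}}

The reduced Gröbner basis is the canonical form of the ideal for this ordering.

f_1 = -4x^{2} - 3xy + 2y^{2} - 3y + 3, LT = x^{2}.
f_2 = 2x + 3y^{2} - 8y + 2, LT = x.

S(f_1,f_2): lcm = x^{2}. S = -\tfrac{3}{2}xy^{2} + \tfrac{19}{4}xy - x - \tfrac{1}{2}y^{2} + \tfrac{3}{4}y - \tfrac{3}{4}.
  leading term xy^{2}: subtract (-\tfrac{3}{4}y^{2})·f_2 from -\tfrac{3}{2}xy^{2} + \tfrac{19}{4}xy - x - \tfrac{1}{2}y^{2} + \tfrac{3}{4}y - \tfrac{3}{4} → \tfrac{19}{4}xy - x + \tfrac{9}{4}y^{4} - 6y^{3} + y^{2} + \tfrac{3}{4}y - \tfrac{3}{4}
  leading term xy: subtract (\tfrac{19}{8}y)·f_2 from \tfrac{19}{4}xy - x + \tfrac{9}{4}y^{4} - 6y^{3} + y^{2} + \tfrac{3}{4}y - \tfrac{3}{4} → -x + \tfrac{9}{4}y^{4} - \tfrac{105}{8}y^{3} + 20y^{2} - 4y - \tfrac{3}{4}
  leading term x: subtract (-\tfrac{1}{2})·f_2 from -x + \tfrac{9}{4}y^{4} - \tfrac{105}{8}y^{3} + 20y^{2} - 4y - \tfrac{3}{4} → \tfrac{9}{4}y^{4} - \tfrac{105}{8}y^{3} + \tfrac{43}{2}y^{2} - 8y + \tfrac{1}{4}
  leading term y^{4}: no divisor's leading term divides it; move \tfrac{9}{4}y^{4} to the remainder.
  leading term y^{3}: no divisor's leading term divides it; move -\tfrac{105}{8}y^{3} to the remainder.
  leading term y^{2}: no divisor's leading term divides it; move \tfrac{43}{2}y^{2} to the remainder.
  leading term y: no divisor's leading term divides it; move -8y to the remainder.
  leading term 1: no divisor's leading term divides it; move \tfrac{1}{4} to the remainder.
  remainder \tfrac{9}{4}y^{4} - \tfrac{105}{8}y^{3} + \tfrac{43}{2}y^{2} - 8y + \tfrac{1}{4} ≠ 0; add g_3 = \tfrac{9}{4}y^{4} - \tfrac{105}{8}y^{3} + \tfrac{43}{2}y^{2} - 8y + \tfrac{1}{4} to the basis.

The other S-polynomials (S(f_1,g_3), S(f_2,g_3)) all reduce to 0 modulo the current basis, so we have a Gröbner basis.
Inter-reduce: drop elements whose leading term is divisible by another's, tail-reduce, and make monic.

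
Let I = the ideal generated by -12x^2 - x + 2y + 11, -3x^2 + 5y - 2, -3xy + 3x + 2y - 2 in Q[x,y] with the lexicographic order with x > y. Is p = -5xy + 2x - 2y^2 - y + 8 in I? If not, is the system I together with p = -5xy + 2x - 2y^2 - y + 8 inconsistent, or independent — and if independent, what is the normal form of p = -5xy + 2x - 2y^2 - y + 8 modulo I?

First compute the reduced Gröbner basis of I by Buchberger's algorithm.
f_1 = -12x^2 - x + 2y + 11, LT = x^2.
f_2 = -3x^2 + 5y - 2, LT = x^2.
f_3 = -3xy + 3x + 2y - 2, LT = xy.

S(f_1,f_2): lcm = x^2. S = 1/12x + 3/2y - 19/12.
  leading term x: no divisor's leading term divides it; move 1/12x to the remainder.
  leading term y: no divisor's leading term divides it; move 3/2y to the remainder.
  leading term 1: no divisor's leading term divides it; move -19/12 to the remainder.
  remainder 1/12x + 3/2y - 19/12 ≠ 0; add h_4 = 1/12x + 3/2y - 19/12 to the basis.

S(f_1,f_3): lcm = x^2y. S = x^2 + 3/4xy - 2/3x - 1/6y^2 - 11/12y.
  leading term x^2: subtract (-1/12)·f_1 from x^2 + 3/4xy - 2/3x - 1/6y^2 - 11/12y → 3/4xy - 3/4x - 1/6y^2 - 3/4y + 11/12
  leading term xy: subtract (-1/4)·f_3 from 3/4xy - 3/4x - 1/6y^2 - 3/4y + 11/12 → -1/6y^2 - 1/4y + 5/12
  leading term y^2: no divisor's leading term divides it; move -1/6y^2 to the remainder.
  leading term y: no divisor's leading term divides it; move -1/4y to the remainder.
  leading term 1: no divisor's leading term divides it; move 5/12 to the remainder.
  remainder -1/6y^2 - 1/4y + 5/12 ≠ 0; add h_5 = -1/6y^2 - 1/4y + 5/12 to the basis.

S(f_2,f_3): lcm = x^2y. S = x^2 + 2/3xy - 2/3x - 5/3y^2 + 2/3y.
  leading term x^2: subtract (-1/12)·f_1 from x^2 + 2/3xy - 2/3x - 5/3y^2 + 2/3y → 2/3xy - 3/4x - 5/3y^2 + 5/6y + 11/12
  leading term xy: subtract (-2/9)·f_3 from 2/3xy - 3/4x - 5/3y^2 + 5/6y + 11/12 → -1/12x - 5/3y^2 + 23/18y + 17/36
  leading term x: subtract (-1)·h_4 from -1/12x - 5/3y^2 + 23/18y + 17/36 → -5/3y^2 + 25/9y - 10/9
  leading term y^2: subtract (10)·h_5 from -5/3y^2 + 25/9y - 10/9 → 95/18y - 95/18
  leading term y: no divisor's leading term divides it; move 95/18y to the remainder.
  leading term 1: no divisor's leading term divides it; move -95/18 to the remainder.
  remainder 95/18y - 95/18 ≠ 0; add h_6 = 95/18y - 95/18 to the basis.

The other S-polynomials (S(f_1,h_4), S(f_2,h_4), S(f_3,h_4), S(f_1,h_5), S(f_2,h_5), S(f_3,h_5), S(h_4,h_5), S(f_1,h_6), S(f_2,h_6), S(f_3,h_6), S(h_4,h_6), S(h_5,h_6)) all reduce to 0 modulo the current basis, so we have a Gröbner basis.
Inter-reduce: drop elements whose leading term is divisible by another's, tail-reduce, and make monic.
Reduced Gröbner basis: {x - 1, y - 1}.
Label its elements g_1 = x - 1, g_2 = y - 1.

Reduce p = -5xy + 2x - 2y^2 - y + 8 modulo G:
  leading term xy: subtract (-5y)·g_1 from -5xy + 2x - 2y^2 - y + 8 → 2x - 2y^2 - 6y + 8
  leading term x: subtract (2)·g_1 from 2x - 2y^2 - 6y + 8 → -2y^2 - 6y + 10
  leading term y^2: subtract (-2y)·g_2 from -2y^2 - 6y + 10 → -8y + 10
  leading term y: subtract (-8)·g_2 from -8y + 10 → 2
  leading term 1: no divisor's leading term divides it; move 2 to the remainder.
  normal form = 2.
The normal form is nonzero, so p ∉ I. Since p minus its normal form lies in I, I + (p) = I + (r) where r = 2; decide whether this ideal is the whole ring.
Here r = 2 is a nonzero constant, hence a unit: 1 ∈ I + (p), the Gröbner basis of I + (p) is {1}, and the enlarged system has no common solution — adjoining p is inconsistent.

The remainder on division by a Gröbner basis is unique — it is the normal form.

Adjoining -5xy + 2x - 2y^2 - y + 8 makes the ideal the whole ring: the system is inconsistent.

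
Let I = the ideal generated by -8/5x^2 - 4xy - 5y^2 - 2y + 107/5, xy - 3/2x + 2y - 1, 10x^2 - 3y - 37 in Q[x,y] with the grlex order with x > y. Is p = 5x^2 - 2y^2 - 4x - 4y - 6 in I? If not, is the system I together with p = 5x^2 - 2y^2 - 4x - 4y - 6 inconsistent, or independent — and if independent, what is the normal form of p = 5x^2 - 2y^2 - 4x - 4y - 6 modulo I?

5x^2 - 2y^2 - 4x - 4y - 6 lies in I (it reduces to 0).

First compute the reduced Gröbner basis of I by Buchberger's algorithm.
f_1 = -8/5x^2 - 4xy - 5y^2 - 2y + 107/5, LT = x^2.
f_2 = xy - 3/2x + 2y - 1, LT = xy.
f_3 = 10x^2 - 3y - 37, LT = x^2.

S(f_1,f_2): lcm = x^2y. S = 5/2xy^2 + 25/8y^3 + 3/2x^2 - 2xy + 5/4y^2 + x - 107/8y.
  leading term xy^2: subtract (5/2y)·f_2 from 5/2xy^2 + 25/8y^3 + 3/2x^2 - 2xy + 5/4y^2 + x - 107/8y → 25/8y^3 + 3/2x^2 + 7/4xy - 15/4y^2 + x - 87/8y
  leading term y^3: no divisor's leading term divides it; move 25/8y^3 to the remainder.
  leading term x^2: subtract (-15/16)·f_1 from 3/2x^2 + 7/4xy - 15/4y^2 + x - 87/8y → -2xy - 135/16y^2 + x - 51/4y + 321/16
  leading term xy: subtract (-2)·f_2 from -2xy - 135/16y^2 + x - 51/4y + 321/16 → -135/16y^2 - 2x - 35/4y + 289/16
  leading term y^2: no divisor's leading term divides it; move -135/16y^2 to the remainder.
  leading term x: no divisor's leading term divides it; move -2x to the remainder.
  leading term y: no divisor's leading term divides it; move -35/4y to the remainder.
  leading term 1: no divisor's leading term divides it; move 289/16 to the remainder.
  remainder 25/8y^3 - 135/16y^2 - 2x - 35/4y + 289/16 ≠ 0; add h_4 = 25/8y^3 - 135/16y^2 - 2x - 35/4y + 289/16 to the basis.

S(f_1,f_3): lcm = x^2. S = 5/2xy + 25/8y^2 + 31/20y - 387/40.
  leading term xy: subtract (5/2)·f_2 from 5/2xy + 25/8y^2 + 31/20y - 387/40 → 25/8y^2 + 15/4x - 69/20y - 287/40
  leading term y^2: no divisor's leading term divides it; move 25/8y^2 to the remainder.
  leading term x: no divisor's leading term divides it; move 15/4x to the remainder.
  leading term y: no divisor's leading term divides it; move -69/20y to the remainder.
  leading term 1: no divisor's leading term divides it; move -287/40 to the remainder.
  remainder 25/8y^2 + 15/4x - 69/20y - 287/40 ≠ 0; add h_5 = 25/8y^2 + 15/4x - 69/20y - 287/40 to the basis.

S(f_2,f_3): lcm = x^2y. S = -3/2x^2 + 2xy + 3/10y^2 - x + 37/10y.
  leading term x^2: subtract (15/16)·f_1 from -3/2x^2 + 2xy + 3/10y^2 - x + 37/10y → 23/4xy + 399/80y^2 - x + 223/40y - 321/16
  leading term xy: subtract (23/4)·f_2 from 23/4xy + 399/80y^2 - x + 223/40y - 321/16 → 399/80y^2 + 61/8x - 237/40y - 229/16
  leading term y^2: subtract (399/250)·h_5 from 399/80y^2 + 61/8x - 237/40y - 229/16 → 41/25x - 1047/2500y - 7153/2500
  leading term x: no divisor's leading term divides it; move 41/25x to the remainder.
  leading term y: no divisor's leading term divides it; move -1047/2500y to the remainder.
  leading term 1: no divisor's leading term divides it; move -7153/2500 to the remainder.
  remainder 41/25x - 1047/2500y - 7153/2500 ≠ 0; add h_6 = 41/25x - 1047/2500y - 7153/2500 to the basis.

S(f_2,h_5): lcm = xy^2. S = -6/5x^2 - 99/250xy + 2y^2 + 287/125x - y.
  leading term x^2: subtract (3/4)·f_1 from -6/5x^2 - 99/250xy + 2y^2 + 287/125x - y → 651/250xy + 23/4y^2 + 287/125x + 1/2y - 321/20
  leading term xy: subtract (651/250)·f_2 from 651/250xy + 23/4y^2 + 287/125x + 1/2y - 321/20 → 23/4y^2 + 3101/500x - 1177/250y - 6723/500
  leading term y^2: subtract (46/25)·h_5 from 23/4y^2 + 3101/500x - 1177/250y - 6723/500 → -349/500x + 41/25y - 61/250
  leading term x: subtract (-349/820)·h_6 from -349/500x + 41/25y - 61/250 → 2996597/2050000y - 2996597/2050000
  leading term y: no divisor's leading term divides it; move 2996597/2050000y to the remainder.
  leading term 1: no divisor's leading term divides it; move -2996597/2050000 to the remainder.
  remainder 2996597/2050000y - 2996597/2050000 ≠ 0; add h_7 = 2996597/2050000y - 2996597/2050000 to the basis.

The other S-polynomials (S(f_1,h_4), S(f_2,h_4), S(f_3,h_4), S(f_1,h_5), S(f_3,h_5), S(h_4,h_5), S(f_1,h_6), S(f_2,h_6), S(f_3,h_6), S(h_4,h_6), S(h_5,h_6), S(f_1,h_7), S(f_2,h_7), S(f_3,h_7), S(h_4,h_7), S(h_5,h_7), S(h_6,h_7)) all reduce to 0 modulo the current basis, so we have a Gröbner basis.
Inter-reduce: drop elements whose leading term is divisible by another's, tail-reduce, and make monic.
Reduced Gröbner basis: {x - 2, y - 1}.
Label its elements g_1 = x - 2, g_2 = y - 1.

Reduce p = 5x^2 - 2y^2 - 4x - 4y - 6 modulo G:
  leading term x^2: subtract (5x)·g_1 from 5x^2 - 2y^2 - 4x - 4y - 6 → -2y^2 + 6x - 4y - 6
  leading term y^2: subtract (-2y)·g_2 from -2y^2 + 6x - 4y - 6 → 6x - 6y - 6
  leading term x: subtract (6)·g_1 from 6x - 6y - 6 → -6y + 6
  leading term y: subtract (-6)·g_2 from -6y + 6 → 0
  normal form = 0.
Since the normal form is 0, p ∈ I.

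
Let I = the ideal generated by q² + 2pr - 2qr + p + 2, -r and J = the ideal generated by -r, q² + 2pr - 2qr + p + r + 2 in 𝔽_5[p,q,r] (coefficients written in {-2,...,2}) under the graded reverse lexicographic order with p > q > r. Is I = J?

Yes, the ideals are equal.

For a fixed monomial order, each ideal has a unique reduced Gröbner basis; comparing bases decides equality.
Buchberger on the first generating set:
f_1 = q² + 2pr - 2qr + p + 2, LT = q².
f_2 = -r, LT = r.

The S-polynomials (S(f_1,f_2)) all reduce to 0 modulo the current basis, so we have a Gröbner basis.
Inter-reduce: drop elements whose leading term is divisible by another's, tail-reduce, and make monic.
Reduced Gröbner basis: {q² + p + 2, r}.

Buchberger on the second generating set:
h_1 = -r, LT = r.
h_2 = q² + 2pr - 2qr + p + r + 2, LT = q².

The S-polynomials (S(h_1,h_2)) all reduce to 0 modulo the current basis, so we have a Gröbner basis.
Inter-reduce: drop elements whose leading term is divisible by another's, tail-reduce, and make monic.
Reduced Gröbner basis: {q² + p + 2, r}.

These coincide, so the ideals are equal.
The choice of monomial ordering does not affect the verdict — as long as both bases are computed under the same ordering, their equality decides ideal equality.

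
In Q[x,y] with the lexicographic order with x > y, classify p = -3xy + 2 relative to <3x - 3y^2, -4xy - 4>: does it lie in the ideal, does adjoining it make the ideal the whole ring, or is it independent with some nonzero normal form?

Adjoining -3xy + 2 makes the ideal the whole ring: the system is inconsistent.

First compute the reduced Gröbner basis of I by Buchberger's algorithm.
f_1 = 3x - 3y^2, LT = x.
f_2 = -4xy - 4, LT = xy.

S(f_1,f_2): lcm = xy. S = -y^3 - 1.
  leading term y^3: no divisor's leading term divides it; move -y^3 to the remainder.
  leading term 1: no divisor's leading term divides it; move -1 to the remainder.
  remainder -y^3 - 1 ≠ 0; add h_3 = -y^3 - 1 to the basis.

The other S-polynomials (S(f_1,h_3), S(f_2,h_3)) all reduce to 0 modulo the current basis, so we have a Gröbner basis.
Inter-reduce: drop elements whose leading term is divisible by another's, tail-reduce, and make monic.
Reduced Gröbner basis: {x - y^2, y^3 + 1}.
Label its elements g_1 = x - y^2, g_2 = y^3 + 1.

Reduce p = -3xy + 2 modulo G:
  leading term xy: subtract (-3y)·g_1 from -3xy + 2 → -3y^3 + 2
  leading term y^3: subtract (-3)·g_2 from -3y^3 + 2 → 5
  leading term 1: no divisor's leading term divides it; move 5 to the remainder.
  normal form = 5.
The normal form is nonzero, so p ∉ I. Since p minus its normal form lies in I, I + (p) = I + (r) where r = 5; decide whether this ideal is the whole ring.
Here r = 5 is a nonzero constant, hence a unit: 1 ∈ I + (p), the Gröbner basis of I + (p) is {1}, and the enlarged system has no common solution — adjoining p is inconsistent.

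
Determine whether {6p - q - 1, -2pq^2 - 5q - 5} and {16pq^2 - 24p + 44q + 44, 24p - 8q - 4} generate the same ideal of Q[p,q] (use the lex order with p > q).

Two ideals are equal iff their reduced Gröbner bases coincide (the reduced basis is unique for a fixed ordering).
Buchberger on the first generating set:
f_1 = 6p - q - 1, LT = p.
f_2 = -2pq^2 - 5q - 5, LT = pq^2.

S(f_1,f_2): lcm = pq^2. S = -1/6q^3 - 1/6q^2 - 5/2q - 5/2.
  reduce S modulo (f_1, f_2):
  remainder -1/6q^3 - 1/6q^2 - 5/2q - 5/2 ≠ 0; add g_3 = -1/6q^3 - 1/6q^2 - 5/2q - 5/2 to the basis.

The other S-polynomials (S(f_1,g_3), S(f_2,g_3)) all reduce to 0 modulo the current basis, so we have a Gröbner basis.
Inter-reduce: drop elements whose leading term is divisible by another's, tail-reduce, and make monic.
Reduced Gröbner basis: {p - 1/6q - 1/6, q^3 + q^2 + 15q + 15}.

Buchberger on the second generating set:
h_1 = 16pq^2 - 24p + 44q + 44, LT = pq^2.
h_2 = 24p - 8q - 4, LT = p.

S(h_1,h_2): lcm = pq^2. S = -3/2p + 1/3q^3 + 1/6q^2 + 11/4q + 11/4.
  reduce S modulo (h_1, h_2):
  remainder 1/3q^3 + 1/6q^2 + 9/4q + 5/2 ≠ 0; add k_3 = 1/3q^3 + 1/6q^2 + 9/4q + 5/2 to the basis.

The other S-polynomials (S(h_1,k_3), S(h_2,k_3)) all reduce to 0 modulo the current basis, so we have a Gröbner basis.
Inter-reduce: drop elements whose leading term is divisible by another's, tail-reduce, and make monic.
Reduced Gröbner basis: {p - 1/3q - 1/6, q^3 + 1/2q^2 + 27/4q + 15/2}.

The bases are distinct; the ideals are different.

No, the ideals differ.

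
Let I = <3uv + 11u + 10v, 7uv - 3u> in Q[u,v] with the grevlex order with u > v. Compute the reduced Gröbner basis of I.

G = {v^2 - 3/7v, u + 35/43v}

The reduced Gröbner basis is the canonical form of the ideal for this ordering.

f_1 = 3uv + 11u + 10v, LT = uv.
f_2 = 7uv - 3u, LT = uv.

S(f_1,f_2): lcm = uv. S = 86/21u + 10/3v.
  leading term u: no divisor's leading term divides it; move 86/21u to the remainder.
  leading term v: no divisor's leading term divides it; move 10/3v to the remainder.
  remainder 86/21u + 10/3v ≠ 0; add g_3 = 86/21u + 10/3v to the basis.

S(f_1,g_3): lcm = uv. S = -35/43v^2 + 11/3u + 10/3v.
  leading term v^2: no divisor's leading term divides it; move -35/43v^2 to the remainder.
  leading term u: subtract (77/86)·g_3 from 11/3u + 10/3v → 15/43v
  leading term v: no divisor's leading term divides it; move 15/43v to the remainder.
  remainder -35/43v^2 + 15/43v ≠ 0; add g_4 = -35/43v^2 + 15/43v to the basis.

The other S-polynomials (S(f_2,g_3), S(f_1,g_4), S(f_2,g_4), S(g_3,g_4)) all reduce to 0 modulo the current basis, so we have a Gröbner basis.
Inter-reduce: drop elements whose leading term is divisible by another's, tail-reduce, and make monic.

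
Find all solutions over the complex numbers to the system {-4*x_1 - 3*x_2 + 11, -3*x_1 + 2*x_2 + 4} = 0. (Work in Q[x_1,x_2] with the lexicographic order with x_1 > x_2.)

Compute a lex Gröbner basis by Buchberger's algorithm.
f_1 = -4*x_1 - 3*x_2 + 11, LT = x_1.
f_2 = -3*x_1 + 2*x_2 + 4, LT = x_1.

S(f_1,f_2): lcm = x_1. S = 17/12*x_2 - 17/12.
  leading term x_2: no divisor's leading term divides it; move 17/12*x_2 to the remainder.
  leading term 1: no divisor's leading term divides it; move -17/12 to the remainder.
  remainder 17/12*x_2 - 17/12 ≠ 0; add h_3 = 17/12*x_2 - 17/12 to the basis.

The other S-polynomials (S(f_1,h_3), S(f_2,h_3)) all reduce to 0 modulo the current basis, so we have a Gröbner basis.
Inter-reduce: drop elements whose leading term is divisible by another's, tail-reduce, and make monic.
Reduced Gröbner basis: {x_1 - 2, x_2 - 1}.

Since the basis is lex-ordered, x_2 - 1 is univariate in x_2. Its roots are {1}. Back-substituting each root into the other basis elements fixes the other coordinates.
  x_2 = 1: the earlier basis element becomes x_1 - 2 = 0, giving x_1 = 2 — point (2, 1).
Substituting each solution back into the original system confirms all equations vanish.

{(2, 1)}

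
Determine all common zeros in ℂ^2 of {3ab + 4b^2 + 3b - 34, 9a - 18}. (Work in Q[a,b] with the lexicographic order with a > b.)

Compute a lex Gröbner basis by Buchberger's algorithm.
f_1 = 3ab + 4b^2 + 3b - 34, LT = ab.
f_2 = 9a - 18, LT = a.

S(f_1,f_2): lcm = ab. S = 4/3b^2 + 3b - 34/3.
  leading term b^2: no divisor's leading term divides it; move 4/3b^2 to the remainder.
  leading term b: no divisor's leading term divides it; move 3b to the remainder.
  leading term 1: no divisor's leading term divides it; move -34/3 to the remainder.
  remainder 4/3b^2 + 3b - 34/3 ≠ 0; add h_3 = 4/3b^2 + 3b - 34/3 to the basis.

The other S-polynomials (S(f_1,h_3), S(f_2,h_3)) all reduce to 0 modulo the current basis, so we have a Gröbner basis.
Inter-reduce: drop elements whose leading term is divisible by another's, tail-reduce, and make monic.
Reduced Gröbner basis: {a - 2, b^2 + 9/4b - 17/2}.

The lex basis is triangular: the last element involves only b. Solving b^2 + 9/4b - 17/2 = 0 gives b ∈ {-17/4, 2}; substituting each value into the earlier elements determines the remaining variables.
  b = -17/4: the earlier basis element becomes a - 2 = 0, giving a = 2 — point (2, -17/4).
  b = 2: the earlier basis element becomes a - 2 = 0, giving a = 2 — point (2, 2).
Substituting each solution back into the original system confirms all equations vanish.
A lex Gröbner basis triangularizes the system, enabling back-substitution.

{(2, -17/4), (2, 2)}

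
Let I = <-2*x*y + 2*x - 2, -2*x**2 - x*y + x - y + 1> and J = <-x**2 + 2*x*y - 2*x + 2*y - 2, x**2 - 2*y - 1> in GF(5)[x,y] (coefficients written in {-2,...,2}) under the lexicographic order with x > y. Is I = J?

For a fixed monomial order, each ideal has a unique reduced Gröbner basis; comparing bases decides equality.
Buchberger on the first generating set:
f_1 = -2*x*y + 2*x - 2, LT = x*y.
f_2 = -2*x**2 - x*y + x - y + 1, LT = x**2.

S(f_1,f_2): lcm = x**2*y. S = -x**2 + 2*x*y**2 - 2*x*y + x + 2*y**2 - 2*y.
  leading term x**2: subtract (-2)·f_2 from -x**2 + 2*x*y**2 - 2*x*y + x + 2*y**2 - 2*y → 2*x*y**2 + x*y - 2*x + 2*y**2 + y + 2
  leading term x*y**2: subtract (-y)·f_1 from 2*x*y**2 + x*y - 2*x + 2*y**2 + y + 2 → -2*x*y - 2*x + 2*y**2 - y + 2
  leading term x*y: subtract (1)·f_1 from -2*x*y - 2*x + 2*y**2 - y + 2 → x + 2*y**2 - y - 1
  leading term x: no divisor's leading term divides it; move x to the remainder.
  leading term y**2: no divisor's leading term divides it; move 2*y**2 to the remainder.
  leading term y: no divisor's leading term divides it; move -y to the remainder.
  leading term 1: no divisor's leading term divides it; move -1 to the remainder.
  remainder x + 2*y**2 - y - 1 ≠ 0; add g_3 = x + 2*y**2 - y - 1 to the basis.

S(f_1,g_3): lcm = x*y. S = -x - 2*y**3 + y**2 + y + 1.
  leading term x: subtract (-1)·g_3 from -x - 2*y**3 + y**2 + y + 1 → -2*y**3 - 2*y**2
  leading term y**3: no divisor's leading term divides it; move -2*y**3 to the remainder.
  leading term y**2: no divisor's leading term divides it; move -2*y**2 to the remainder.
  remainder -2*y**3 - 2*y**2 ≠ 0; add g_4 = -2*y**3 - 2*y**2 to the basis.

The other S-polynomials (S(f_2,g_3), S(f_1,g_4), S(f_2,g_4), S(g_3,g_4)) all reduce to 0 modulo the current basis, so we have a Gröbner basis.
Inter-reduce: drop elements whose leading term is divisible by another's, tail-reduce, and make monic.
Reduced Gröbner basis: {x + 2*y**2 - y - 1, y**3 + y**2}.

Buchberger on the second generating set:
h_1 = -x**2 + 2*x*y - 2*x + 2*y - 2, LT = x**2.
h_2 = x**2 - 2*y - 1, LT = x**2.

S(h_1,h_2): lcm = x**2. S = -2*x*y + 2*x - 2.
  leading term x*y: no divisor's leading term divides it; move -2*x*y to the remainder.
  leading term x: no divisor's leading term divides it; move 2*x to the remainder.
  leading term 1: no divisor's leading term divides it; move -2 to the remainder.
  remainder -2*x*y + 2*x - 2 ≠ 0; add k_3 = -2*x*y + 2*x - 2 to the basis.

S(h_1,k_3): lcm = x**2*y. S = x**2 - 2*x*y**2 + 2*x*y - x - 2*y**2 + 2*y.
  leading term x**2: subtract (-1)·h_1 from x**2 - 2*x*y**2 + 2*x*y - x - 2*y**2 + 2*y → -2*x*y**2 - x*y + 2*x - 2*y**2 - y - 2
  leading term x*y**2: subtract (y)·k_3 from -2*x*y**2 - x*y + 2*x - 2*y**2 - y - 2 → 2*x*y + 2*x - 2*y**2 + y - 2
  leading term x*y: subtract (-1)·k_3 from 2*x*y + 2*x - 2*y**2 + y - 2 → -x - 2*y**2 + y + 1
  leading term x: no divisor's leading term divides it; move -x to the remainder.
  leading term y**2: no divisor's leading term divides it; move -2*y**2 to the remainder.
  leading term y: no divisor's leading term divides it; move y to the remainder.
  leading term 1: no divisor's leading term divides it; move 1 to the remainder.
  remainder -x - 2*y**2 + y + 1 ≠ 0; add k_4 = -x - 2*y**2 + y + 1 to the basis.

S(k_3,k_4): lcm = x*y. S = -x - 2*y**3 + y**2 + y + 1.
  leading term x: subtract (1)·k_4 from -x - 2*y**3 + y**2 + y + 1 → -2*y**3 - 2*y**2
  leading term y**3: no divisor's leading term divides it; move -2*y**3 to the remainder.
  leading term y**2: no divisor's leading term divides it; move -2*y**2 to the remainder.
  remainder -2*y**3 - 2*y**2 ≠ 0; add k_5 = -2*y**3 - 2*y**2 to the basis.

The other S-polynomials (S(h_2,k_3), S(h_1,k_4), S(h_2,k_4), S(h_1,k_5), S(h_2,k_5), S(k_3,k_5), S(k_4,k_5)) all reduce to 0 modulo the current basis, so we have a Gröbner basis.
Inter-reduce: drop elements whose leading term is divisible by another's, tail-reduce, and make monic.
Reduced Gröbner basis: {x + 2*y**2 - y - 1, y**3 + y**2}.

These coincide, so the ideals are equal.
The choice of monomial ordering does not affect the verdict — as long as both bases are computed under the same ordering, their equality decides ideal equality.

Yes, the ideals are equal.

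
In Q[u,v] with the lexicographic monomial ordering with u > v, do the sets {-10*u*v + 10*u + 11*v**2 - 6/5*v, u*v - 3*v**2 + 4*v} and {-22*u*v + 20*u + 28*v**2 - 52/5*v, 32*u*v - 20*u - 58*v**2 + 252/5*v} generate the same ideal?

For a fixed monomial order, each ideal has a unique reduced Gröbner basis; comparing bases decides equality.
Buchberger on the first generating set:
f_1 = -10*u*v + 10*u + 11*v**2 - 6/5*v, LT = u*v.
f_2 = u*v - 3*v**2 + 4*v, LT = u*v.

S(f_1,f_2): lcm = u*v. S = -u + 19/10*v**2 - 97/25*v.
  leading term u: no divisor's leading term divides it; move -u to the remainder.
  leading term v**2: no divisor's leading term divides it; move 19/10*v**2 to the remainder.
  leading term v: no divisor's leading term divides it; move -97/25*v to the remainder.
  remainder -u + 19/10*v**2 - 97/25*v ≠ 0; add g_3 = -u + 19/10*v**2 - 97/25*v to the basis.

S(f_1,g_3): lcm = u*v. S = -u + 19/10*v**3 - 249/50*v**2 + 3/25*v.
  leading term u: subtract (1)·g_3 from -u + 19/10*v**3 - 249/50*v**2 + 3/25*v → 19/10*v**3 - 172/25*v**2 + 4*v
  leading term v**3: no divisor's leading term divides it; move 19/10*v**3 to the remainder.
  leading term v**2: no divisor's leading term divides it; move -172/25*v**2 to the remainder.
  leading term v: no divisor's leading term divides it; move 4*v to the remainder.
  remainder 19/10*v**3 - 172/25*v**2 + 4*v ≠ 0; add g_4 = 19/10*v**3 - 172/25*v**2 + 4*v to the basis.

S(f_2,g_3): lcm = u*v. S = 19/10*v**3 - 172/25*v**2 + 4*v.
  leading term v**3: subtract (1)·g_4 from 19/10*v**3 - 172/25*v**2 + 4*v → 0
  remainder 0.

S(f_1,g_4): lcm = u*v**3. S = 249/95*u*v**2 - 40/19*u*v - 11/10*v**4 + 3/25*v**3.
  leading term u*v**2: subtract (-249/950*v)·f_1 from 249/95*u*v**2 - 40/19*u*v - 11/10*v**4 + 3/25*v**3 → 49/95*u*v - 11/10*v**4 + 2853/950*v**3 - 747/2375*v**2
  leading term u*v: subtract (-49/950)·f_1 from 49/95*u*v - 11/10*v**4 + 2853/950*v**3 - 747/2375*v**2 → 49/95*u - 11/10*v**4 + 2853/950*v**3 + 1201/4750*v**2 - 147/2375*v
  leading term u: subtract (-49/95)·g_3 from 49/95*u - 11/10*v**4 + 2853/950*v**3 + 1201/4750*v**2 - 147/2375*v → -11/10*v**4 + 2853/950*v**3 + 2928/2375*v**2 - 196/95*v
  leading term v**4: subtract (-11/19*v)·g_4 from -11/10*v**4 + 2853/950*v**3 + 2928/2375*v**2 - 196/95*v → -49/50*v**3 + 8428/2375*v**2 - 196/95*v
  leading term v**3: subtract (-49/95)·g_4 from -49/50*v**3 + 8428/2375*v**2 - 196/95*v → 0
  remainder 0.

S(f_2,g_4): lcm = u*v**3. S = 344/95*u*v**2 - 40/19*u*v - 3*v**4 + 4*v**3.
  leading term u*v**2: subtract (-172/475*v)·f_1 from 344/95*u*v**2 - 40/19*u*v - 3*v**4 + 4*v**3 → 144/95*u*v - 3*v**4 + 3792/475*v**3 - 1032/2375*v**2
  leading term u*v: subtract (-72/475)·f_1 from 144/95*u*v - 3*v**4 + 3792/475*v**3 - 1032/2375*v**2 → 144/95*u - 3*v**4 + 3792/475*v**3 + 2928/2375*v**2 - 432/2375*v
  leading term u: subtract (-144/95)·g_3 from 144/95*u - 3*v**4 + 3792/475*v**3 + 2928/2375*v**2 - 432/2375*v → -3*v**4 + 3792/475*v**3 + 9768/2375*v**2 - 576/95*v
  leading term v**4: subtract (-30/19*v)·g_4 from -3*v**4 + 3792/475*v**3 + 9768/2375*v**2 - 576/95*v → -72/25*v**3 + 24768/2375*v**2 - 576/95*v
  leading term v**3: subtract (-144/95)·g_4 from -72/25*v**3 + 24768/2375*v**2 - 576/95*v → 0
  remainder 0.

S(g_3,g_4): leading monomials are coprime, so the S-polynomial reduces to 0 (Buchberger's first criterion).
Every S-polynomial of the final basis reduces to 0, so we have a Gröbner basis.
Inter-reduce: drop elements whose leading term is divisible by another's, tail-reduce, and make monic.
Reduced Gröbner basis: {u - 19/10*v**2 + 97/25*v, v**3 - 344/95*v**2 + 40/19*v}.

Buchberger on the second generating set:
h_1 = -22*u*v + 20*u + 28*v**2 - 52/5*v, LT = u*v.
h_2 = 32*u*v - 20*u - 58*v**2 + 252/5*v, LT = u*v.

S(h_1,h_2): lcm = u*v. S = -25/88*u + 95/176*v**2 - 97/88*v.
  leading term u: no divisor's leading term divides it; move -25/88*u to the remainder.
  leading term v**2: no divisor's leading term divides it; move 95/176*v**2 to the remainder.
  leading term v: no divisor's leading term divides it; move -97/88*v to the remainder.
  remainder -25/88*u + 95/176*v**2 - 97/88*v ≠ 0; add k_3 = -25/88*u + 95/176*v**2 - 97/88*v to the basis.

S(h_1,k_3): lcm = u*v. S = -10/11*u + 19/10*v**3 - 1417/275*v**2 + 26/55*v.
  leading term u: subtract (16/5)·k_3 from -10/11*u + 19/10*v**3 - 1417/275*v**2 + 26/55*v → 19/10*v**3 - 172/25*v**2 + 4*v
  leading term v**3: no divisor's leading term divides it; move 19/10*v**3 to the remainder.
  leading term v**2: no divisor's leading term divides it; move -172/25*v**2 to the remainder.
  leading term v: no divisor's leading term divides it; move 4*v to the remainder.
  remainder 19/10*v**3 - 172/25*v**2 + 4*v ≠ 0; add k_4 = 19/10*v**3 - 172/25*v**2 + 4*v to the basis.

S(h_2,k_3): lcm = u*v. S = -5/8*u + 19/10*v**3 - 2277/400*v**2 + 63/40*v.
  leading term u: subtract (11/5)·k_3 from -5/8*u + 19/10*v**3 - 2277/400*v**2 + 63/40*v → 19/10*v**3 - 172/25*v**2 + 4*v
  leading term v**3: subtract (1)·k_4 from 19/10*v**3 - 172/25*v**2 + 4*v → 0
  remainder 0.

S(h_1,k_4): lcm = u*v**3. S = 2834/1045*u*v**2 - 40/19*u*v - 14/11*v**4 + 26/55*v**3.
  leading term u*v**2: subtract (-1417/11495*v)·h_1 from 2834/1045*u*v**2 - 40/19*u*v - 14/11*v**4 + 26/55*v**3 → 828/2299*u*v - 14/11*v**4 + 9022/2299*v**3 - 73684/57475*v**2
  leading term u*v: subtract (-414/25289)·h_1 from 828/2299*u*v - 14/11*v**4 + 9022/2299*v**3 - 73684/57475*v**2 → 8280/25289*u - 14/11*v**4 + 9022/2299*v**3 - 520724/632225*v**2 - 21528/126445*v
  leading term u: subtract (-13248/11495)·k_3 from 8280/25289*u - 14/11*v**4 + 9022/2299*v**3 - 520724/632225*v**2 - 21528/126445*v → -14/11*v**4 + 9022/2299*v**3 - 11584/57475*v**2 - 3312/2299*v
  leading term v**4: subtract (-140/209*v)·k_4 from -14/11*v**4 + 9022/2299*v**3 - 11584/57475*v**2 - 3312/2299*v → -414/605*v**3 + 142416/57475*v**2 - 3312/2299*v
  leading term v**3: subtract (-828/2299)·k_4 from -414/605*v**3 + 142416/57475*v**2 - 3312/2299*v → 0
  remainder 0.

S(h_2,k_4): lcm = u*v**3. S = 2277/760*u*v**2 - 40/19*u*v - 29/16*v**4 + 63/40*v**3.
  leading term u*v**2: subtract (-207/1520*v)·h_1 from 2277/760*u*v**2 - 40/19*u*v - 29/16*v**4 + 63/40*v**3 → 47/76*u*v - 29/16*v**4 + 819/152*v**3 - 2691/1900*v**2
  leading term u*v: subtract (-47/1672)·h_1 from 47/76*u*v - 29/16*v**4 + 819/152*v**3 - 2691/1900*v**2 → 235/418*u - 29/16*v**4 + 819/152*v**3 - 13151/20900*v**2 - 611/2090*v
  leading term u: subtract (-188/95)·k_3 from 235/418*u - 29/16*v**4 + 819/152*v**3 - 13151/20900*v**2 - 611/2090*v → -29/16*v**4 + 819/152*v**3 + 417/950*v**2 - 47/19*v
  leading term v**4: subtract (-145/152*v)·k_4 from -29/16*v**4 + 819/152*v**3 + 417/950*v**2 - 47/19*v → -47/40*v**3 + 2021/475*v**2 - 47/19*v
  leading term v**3: subtract (-47/76)·k_4 from -47/40*v**3 + 2021/475*v**2 - 47/19*v → 0
  remainder 0.

S(k_3,k_4): leading monomials are coprime, so the S-polynomial reduces to 0 (Buchberger's first criterion).
Every S-polynomial of the final basis reduces to 0, so we have a Gröbner basis.
Inter-reduce: drop elements whose leading term is divisible by another's, tail-reduce, and make monic.
Reduced Gröbner basis: {u - 19/10*v**2 + 97/25*v, v**3 - 344/95*v**2 + 40/19*v}.

These coincide, so the ideals are equal.
The same test decides containment: I ⊆ J iff every generator of I reduces to 0 modulo a Gröbner basis of J.

Yes, the ideals are equal.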